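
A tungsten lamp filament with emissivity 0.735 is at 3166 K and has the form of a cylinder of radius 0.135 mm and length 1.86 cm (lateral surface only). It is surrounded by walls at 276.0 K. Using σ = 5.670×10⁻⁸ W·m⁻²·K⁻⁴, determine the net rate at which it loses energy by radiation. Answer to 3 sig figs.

Lateral area A = 2πrL = 2π×1.35×10⁻⁴×0.0186 = 1.57771×10⁻⁵ m².
Net radiated power P_net = εσA(T⁴ − T₀⁴) = 0.735×5.670×10⁻⁸×1.57771×10⁻⁵×(3166⁴ − 276.0⁴).
T⁴ − T₀⁴ = 1.00472×10¹⁴ − 5.80278×10⁹ = 1.00466×10¹⁴ K⁴, so P_net = 66.1 W.

Net loss ≈ 66.1 W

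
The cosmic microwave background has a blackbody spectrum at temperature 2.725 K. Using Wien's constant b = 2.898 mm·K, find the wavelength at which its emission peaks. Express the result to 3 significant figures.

Wien's displacement law: λ_max = b/T = (2.898×10⁻³ m·K)/(2.725 K) = 1.063×10⁻³ m.
That is 1.06 mm, in the microwave range.

λ_max ≈ 1.06 mm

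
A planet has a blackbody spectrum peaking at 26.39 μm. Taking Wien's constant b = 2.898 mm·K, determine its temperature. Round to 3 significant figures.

Wien's law gives T = b/λ_max = (2.898×10⁻³ m·K)/(2.639×10⁻⁵ m) = 110 K.

T ≈ 110 K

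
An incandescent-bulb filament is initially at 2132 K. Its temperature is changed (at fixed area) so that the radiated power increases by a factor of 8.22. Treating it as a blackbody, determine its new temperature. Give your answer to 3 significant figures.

T₂ ≈ 3.61×10³ K

P ∝ T⁴, so T₂/T₁ = (P₂/P₁)^(1/4) = (8.22)^(1/4) = 1.69324.
T₂ = 2132 × 1.69324 = 3.61×10³ K.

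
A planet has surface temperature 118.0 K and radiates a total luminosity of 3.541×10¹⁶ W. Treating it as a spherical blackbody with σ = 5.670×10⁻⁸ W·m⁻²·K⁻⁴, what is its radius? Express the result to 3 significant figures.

R ≈ 1.60×10⁷ m

L = 4πR²σT⁴ ⇒ R = √(L/(4πσT⁴)).
σT⁴ = 10.9929 W/m², so R = √(3.541×10¹⁶/(4π×10.9929)) = 1.60×10⁷ m.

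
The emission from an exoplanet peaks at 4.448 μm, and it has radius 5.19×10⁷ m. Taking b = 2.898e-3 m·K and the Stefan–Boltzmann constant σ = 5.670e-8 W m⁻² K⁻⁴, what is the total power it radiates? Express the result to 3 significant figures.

Wien's law: T = b/λ_max = 2.898×10⁻³/4.448×10⁻⁶ = 651.529 K.
Surface area A = 4πR² = 4π(5.19×10⁷ m)² = 3.38489×10¹⁶ m².
Then P = σAT⁴ = 5.670×10⁻⁸×3.38489×10¹⁶×(651.529)⁴ = 3.46×10²⁰ W.

P ≈ 3.46×10²⁰ W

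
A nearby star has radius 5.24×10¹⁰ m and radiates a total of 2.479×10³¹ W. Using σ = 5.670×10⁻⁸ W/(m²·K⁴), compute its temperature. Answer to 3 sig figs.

T ≈ 1.06×10⁴ K

Surface area A = 4πR² = 4π(5.24×10¹⁰ m)² = 3.45042×10²² m².
P = σAT⁴ ⇒ T = (P/(σA))^(1/4) = (2.479×10³¹/(5.670×10⁻⁸×3.45042×10²²))^(1/4) = 1.06×10⁴ K.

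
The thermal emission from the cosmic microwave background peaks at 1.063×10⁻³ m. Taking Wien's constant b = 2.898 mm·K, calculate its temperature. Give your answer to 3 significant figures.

T ≈ 2.73 K

Wien's law gives T = b/λ_max = (2.898×10⁻³ m·K)/(1.063×10⁻³ m) = 2.73 K.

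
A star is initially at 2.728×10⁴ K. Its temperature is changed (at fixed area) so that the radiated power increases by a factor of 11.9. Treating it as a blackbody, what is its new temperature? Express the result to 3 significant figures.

T₂ ≈ 5.07×10⁴ K

P ∝ T⁴, so T₂/T₁ = (P₂/P₁)^(1/4) = (11.9)^(1/4) = 1.85732.
T₂ = 2.728×10⁴ × 1.85732 = 5.07×10⁴ K.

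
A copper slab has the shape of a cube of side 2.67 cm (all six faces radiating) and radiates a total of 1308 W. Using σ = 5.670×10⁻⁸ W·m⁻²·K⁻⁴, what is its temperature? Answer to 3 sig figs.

Area A = 6s² = 6×(0.0267 m)² = 4.27734×10⁻³ m².
P = σAT⁴ ⇒ T = (P/(σA))^(1/4) = (1308/(5.670×10⁻⁸×4.27734×10⁻³))^(1/4) = 1.52×10³ K.

T ≈ 1.52×10³ K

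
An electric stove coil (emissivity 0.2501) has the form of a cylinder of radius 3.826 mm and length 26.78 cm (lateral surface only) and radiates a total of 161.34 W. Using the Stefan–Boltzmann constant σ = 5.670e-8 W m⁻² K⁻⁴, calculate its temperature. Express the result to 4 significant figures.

T ≈ 1153 K

Lateral area A = 2πrL = 2π×3.826×10⁻³×0.2678 = 6.43777×10⁻³ m².
P = εσAT⁴ ⇒ T = (P/(εσA))^(1/4) = (161.34/(0.2501×5.670×10⁻⁸×6.43777×10⁻³))^(1/4) = 1153 K.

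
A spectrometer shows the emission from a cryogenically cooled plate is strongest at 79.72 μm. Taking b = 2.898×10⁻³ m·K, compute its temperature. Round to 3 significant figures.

T ≈ 36.4 K

Wien's law gives T = b/λ_max = (2.898×10⁻³ m·K)/(7.972×10⁻⁵ m) = 36.4 K.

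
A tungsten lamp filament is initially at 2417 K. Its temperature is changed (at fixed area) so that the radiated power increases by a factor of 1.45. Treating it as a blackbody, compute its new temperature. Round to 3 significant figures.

T₂ ≈ 2.65×10³ K

P ∝ T⁴, so T₂/T₁ = (P₂/P₁)^(1/4) = (1.45)^(1/4) = 1.09734.
T₂ = 2417 × 1.09734 = 2.65×10³ K.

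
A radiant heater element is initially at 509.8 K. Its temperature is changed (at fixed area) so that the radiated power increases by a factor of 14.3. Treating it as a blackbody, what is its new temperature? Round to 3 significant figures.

P ∝ T⁴, so T₂/T₁ = (P₂/P₁)^(1/4) = (14.3)^(1/4) = 1.94462.
T₂ = 509.8 × 1.94462 = 991 K.

T₂ ≈ 991 K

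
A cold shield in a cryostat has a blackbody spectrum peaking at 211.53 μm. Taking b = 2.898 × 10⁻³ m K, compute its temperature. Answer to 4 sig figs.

Wien's law gives T = b/λ_max = (2.898×10⁻³ m·K)/(2.1153×10⁻⁴ m) = 13.70 K.

T ≈ 13.70 K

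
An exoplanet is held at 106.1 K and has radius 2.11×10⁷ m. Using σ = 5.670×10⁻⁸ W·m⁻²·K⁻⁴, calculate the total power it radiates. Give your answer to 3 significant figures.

Surface area A = 4πR² = 4π(2.11×10⁷ m)² = 5.59467×10¹⁵ m².
P = σAT⁴ = 5.670×10⁻⁸ × 5.59467×10¹⁵ × (106.1)⁴ = 4.02×10¹⁶ W.

P ≈ 4.02×10¹⁶ W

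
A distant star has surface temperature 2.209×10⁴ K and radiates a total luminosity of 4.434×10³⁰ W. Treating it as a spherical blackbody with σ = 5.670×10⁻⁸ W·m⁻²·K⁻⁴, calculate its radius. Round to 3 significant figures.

L = 4πR²σT⁴ ⇒ R = √(L/(4πσT⁴)).
σT⁴ = 1.35010×10¹⁰ W/m², so R = √(4.434×10³⁰/(4π×1.35010×10¹⁰)) = 5.11×10⁹ m.

R ≈ 5.11×10⁹ m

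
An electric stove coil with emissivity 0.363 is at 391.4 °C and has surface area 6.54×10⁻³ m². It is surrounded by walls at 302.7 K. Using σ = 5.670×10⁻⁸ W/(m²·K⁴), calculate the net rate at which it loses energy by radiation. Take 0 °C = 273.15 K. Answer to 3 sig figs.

Net loss ≈ 25.1 W

T = 391.4 °C + 273.15 = 664.55 K.
Area A = 6.54×10⁻³ m².
Net radiated power P_net = εσA(T⁴ − T₀⁴) = 0.363×5.670×10⁻⁸×6.54×10⁻³×(664.55⁴ − 302.7⁴).
T⁴ − T₀⁴ = 1.95034×10¹¹ − 8.39556×10⁹ = 1.86638×10¹¹ K⁴, so P_net = 25.1 W.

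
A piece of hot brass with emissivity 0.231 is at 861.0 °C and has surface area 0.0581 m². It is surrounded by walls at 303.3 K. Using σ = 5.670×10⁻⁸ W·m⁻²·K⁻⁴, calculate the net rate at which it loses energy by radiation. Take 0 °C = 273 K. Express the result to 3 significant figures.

T = 861.0 °C + 273 = 1134.0 K.
Area A = 0.0581 m².
Net radiated power P_net = εσA(T⁴ − T₀⁴) = 0.231×5.670×10⁻⁸×0.0581×(1134.0⁴ − 303.3⁴).
T⁴ − T₀⁴ = 1.65368×10¹² − 8.46232×10⁹ = 1.64522×10¹² K⁴, so P_net = 1.25×10³ W.

Net loss ≈ 1.25×10³ W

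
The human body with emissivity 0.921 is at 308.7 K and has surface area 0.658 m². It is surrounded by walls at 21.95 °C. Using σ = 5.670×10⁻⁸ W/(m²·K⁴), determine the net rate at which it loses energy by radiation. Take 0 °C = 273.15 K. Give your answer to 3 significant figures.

Surroundings: T = 21.95 °C + 273.15 = 295.10 K.
Area A = 0.658 m².
Net radiated power P_net = εσA(T⁴ − T₀⁴) = 0.921×5.670×10⁻⁸×0.658×(308.7⁴ − 295.10⁴).
T⁴ − T₀⁴ = 9.08127×10⁹ − 7.58362×10⁹ = 1.49765×10⁹ K⁴, so P_net = 51.5 W.

Net loss ≈ 51.5 W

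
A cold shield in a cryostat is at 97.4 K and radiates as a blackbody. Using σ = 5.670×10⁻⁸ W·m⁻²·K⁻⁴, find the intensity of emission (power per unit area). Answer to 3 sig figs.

I ≈ 5.10 W/m²

Stefan–Boltzmann: I = σT⁴ = 5.670×10⁻⁸ × (97.4)⁴ = 5.10 W/m².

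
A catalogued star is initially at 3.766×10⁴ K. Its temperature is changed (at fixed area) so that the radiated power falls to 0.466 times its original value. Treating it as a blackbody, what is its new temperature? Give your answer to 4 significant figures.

P ∝ T⁴, so T₂/T₁ = (P₂/P₁)^(1/4) = (0.466)^(1/4) = 0.826221.
T₂ = 3.766×10⁴ × 0.826221 = 3.112×10⁴ K.

T₂ ≈ 3.112×10⁴ K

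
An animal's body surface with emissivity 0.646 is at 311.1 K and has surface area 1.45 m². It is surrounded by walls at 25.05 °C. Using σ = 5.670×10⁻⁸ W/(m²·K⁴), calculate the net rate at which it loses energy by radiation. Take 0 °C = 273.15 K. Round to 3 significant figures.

Net loss ≈ 77.5 W

Surroundings: T = 25.05 °C + 273.15 = 298.20 K.
Area A = 1.45 m².
Net radiated power P_net = εσA(T⁴ − T₀⁴) = 0.646×5.670×10⁻⁸×1.45×(311.1⁴ − 298.20⁴).
T⁴ − T₀⁴ = 9.36699×10⁹ − 7.90734×10⁹ = 1.45965×10⁹ K⁴, so P_net = 77.5 W.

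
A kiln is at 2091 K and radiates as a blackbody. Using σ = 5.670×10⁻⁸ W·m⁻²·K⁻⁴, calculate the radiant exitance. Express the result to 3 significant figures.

Stefan–Boltzmann: I = σT⁴ = 5.670×10⁻⁸ × (2091)⁴ = 1.08×10⁶ W/m².

I ≈ 1.08×10⁶ W/m²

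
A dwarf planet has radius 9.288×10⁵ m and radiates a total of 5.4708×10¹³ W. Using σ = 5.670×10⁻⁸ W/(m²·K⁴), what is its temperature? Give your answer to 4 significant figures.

T ≈ 97.13 K

Surface area A = 4πR² = 4π(9.288×10⁵ m)² = 1.08406×10¹³ m².
P = σAT⁴ ⇒ T = (P/(σA))^(1/4) = (5.4708×10¹³/(5.670×10⁻⁸×1.08406×10¹³))^(1/4) = 97.13 K.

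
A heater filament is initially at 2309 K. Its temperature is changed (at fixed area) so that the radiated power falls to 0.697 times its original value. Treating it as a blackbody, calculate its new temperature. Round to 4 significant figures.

P ∝ T⁴, so T₂/T₁ = (P₂/P₁)^(1/4) = (0.697)^(1/4) = 0.913710.
T₂ = 2309 × 0.913710 = 2110 K.

T₂ ≈ 2110 K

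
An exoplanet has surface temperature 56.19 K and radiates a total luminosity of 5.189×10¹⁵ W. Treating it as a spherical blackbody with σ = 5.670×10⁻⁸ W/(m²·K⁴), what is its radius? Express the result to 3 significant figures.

R ≈ 2.70×10⁷ m

L = 4πR²σT⁴ ⇒ R = √(L/(4πσT⁴)).
σT⁴ = 0.565222 W/m², so R = √(5.189×10¹⁵/(4π×0.565222)) = 2.70×10⁷ m.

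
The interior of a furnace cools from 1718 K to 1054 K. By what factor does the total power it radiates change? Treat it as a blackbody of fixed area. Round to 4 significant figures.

P ∝ T⁴, so P₂/P₁ = (T₂/T₁)⁴ = (1054/1718)⁴ = (0.613504)⁴ = 0.1417.

P₂/P₁ ≈ 0.1417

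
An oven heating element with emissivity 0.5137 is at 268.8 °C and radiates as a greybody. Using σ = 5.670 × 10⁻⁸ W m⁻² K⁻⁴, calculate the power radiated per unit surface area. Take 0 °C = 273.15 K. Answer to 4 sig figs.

T = 268.8 °C + 273.15 = 541.95 K.
Stefan–Boltzmann: I = εσT⁴ = 0.5137 × 5.670×10⁻⁸ × (541.95)⁴ = 2513 W/m².

I ≈ 2513 W/m²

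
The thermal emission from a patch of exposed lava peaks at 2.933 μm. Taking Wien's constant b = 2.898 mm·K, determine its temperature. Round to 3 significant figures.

T ≈ 988 K

Wien's law gives T = b/λ_max = (2.898×10⁻³ m·K)/(2.933×10⁻⁶ m) = 988 K.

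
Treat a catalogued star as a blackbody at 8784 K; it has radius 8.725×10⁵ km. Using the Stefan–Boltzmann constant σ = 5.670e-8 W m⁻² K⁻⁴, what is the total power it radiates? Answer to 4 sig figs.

Surface area A = 4πR² = 4π(8.725×10⁸ m)² = 9.56623×10¹⁸ m².
P = σAT⁴ = 5.670×10⁻⁸ × 9.56623×10¹⁸ × (8784)⁴ = 3.229×10²⁷ W.

P ≈ 3.229×10²⁷ W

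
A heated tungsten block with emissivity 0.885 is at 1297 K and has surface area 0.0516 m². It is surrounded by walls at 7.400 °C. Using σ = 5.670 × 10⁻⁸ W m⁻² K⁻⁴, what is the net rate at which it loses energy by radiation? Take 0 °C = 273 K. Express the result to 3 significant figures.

Surroundings: T = 7.400 °C + 273 = 280.400 K.
Area A = 0.0516 m².
Net radiated power P_net = εσA(T⁴ − T₀⁴) = 0.885×5.670×10⁻⁸×0.0516×(1297⁴ − 280.400⁴).
T⁴ − T₀⁴ = 2.82983×10¹² − 6.18176×10⁹ = 2.82365×10¹² K⁴, so P_net = 7.31×10³ W.

Net loss ≈ 7.31×10³ W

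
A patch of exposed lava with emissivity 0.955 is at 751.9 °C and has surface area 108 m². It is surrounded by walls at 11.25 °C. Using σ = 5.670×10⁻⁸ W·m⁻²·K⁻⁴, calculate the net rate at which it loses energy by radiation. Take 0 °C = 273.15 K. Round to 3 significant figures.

Net loss ≈ 6.42×10⁶ W

T = 751.9 °C + 273.15 = 1025.05 K.
Surroundings: T = 11.25 °C + 273.15 = 284.40 K.
Area A = 108 m².
Net radiated power P_net = εσA(T⁴ − T₀⁴) = 0.955×5.670×10⁻⁸×108×(1025.05⁴ − 284.40⁴).
T⁴ − T₀⁴ = 1.10403×10¹² − 6.54212×10⁹ = 1.09749×10¹² K⁴, so P_net = 6.42×10⁶ W.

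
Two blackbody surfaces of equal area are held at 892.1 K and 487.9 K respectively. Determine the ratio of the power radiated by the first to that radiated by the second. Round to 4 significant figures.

P₁/P₂ ≈ 11.18

With equal areas, P₁/P₂ = (T₁/T₂)⁴ = (892.1/487.9)⁴ = 11.18.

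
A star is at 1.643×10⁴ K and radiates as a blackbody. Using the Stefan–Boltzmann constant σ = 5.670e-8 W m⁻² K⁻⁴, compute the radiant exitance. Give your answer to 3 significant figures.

I ≈ 4.13×10⁹ W/m²

Stefan–Boltzmann: I = σT⁴ = 5.670×10⁻⁸ × (1.643×10⁴)⁴ = 4.13×10⁹ W/m².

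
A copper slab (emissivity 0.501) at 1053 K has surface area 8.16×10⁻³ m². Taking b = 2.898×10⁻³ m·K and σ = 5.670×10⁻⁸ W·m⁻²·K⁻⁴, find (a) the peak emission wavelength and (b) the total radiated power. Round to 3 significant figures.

λ_max ≈ 2.75×10³ nm; P ≈ 285 W

(a) λ_max = b/T = 2.898×10⁻³/1053 = 2.752×10⁻⁶ m = 2.75×10³ nm.
Area A = 8.16×10⁻³ m².
(b) P = εσAT⁴ = 0.501×5.670×10⁻⁸×8.16×10⁻³×(1053)⁴ = 285 W.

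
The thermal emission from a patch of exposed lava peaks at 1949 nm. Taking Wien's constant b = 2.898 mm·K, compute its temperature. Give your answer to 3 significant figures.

Wien's law gives T = b/λ_max = (2.898×10⁻³ m·K)/(1.949×10⁻⁶ m) = 1.49×10³ K.

T ≈ 1.49×10³ K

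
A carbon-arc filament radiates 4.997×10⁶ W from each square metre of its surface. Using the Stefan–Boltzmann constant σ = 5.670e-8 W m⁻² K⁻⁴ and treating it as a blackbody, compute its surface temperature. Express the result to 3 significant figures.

I = σT⁴, so T = (I/σ)^(1/4) = (4.997×10⁶/(5.670×10⁻⁸))^(1/4) = 3.06×10³ K.

T ≈ 3.06×10³ K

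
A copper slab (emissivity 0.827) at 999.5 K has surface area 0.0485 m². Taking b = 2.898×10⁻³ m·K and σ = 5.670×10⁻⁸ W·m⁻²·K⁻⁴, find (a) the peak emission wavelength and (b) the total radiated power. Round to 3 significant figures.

(a) λ_max = b/T = 2.898×10⁻³/999.5 = 2.899×10⁻⁶ m = 2.90 μm.
Area A = 0.0485 m².
(b) P = εσAT⁴ = 0.827×5.670×10⁻⁸×0.0485×(999.5)⁴ = 2.27×10³ W.

λ_max ≈ 2.90 μm; P ≈ 2.27×10³ W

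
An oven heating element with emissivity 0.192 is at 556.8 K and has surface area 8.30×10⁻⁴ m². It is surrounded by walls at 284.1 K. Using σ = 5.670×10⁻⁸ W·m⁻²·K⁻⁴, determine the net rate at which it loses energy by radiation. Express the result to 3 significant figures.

Net loss ≈ 0.810 W

Area A = 8.30×10⁻⁴ m².
Net radiated power P_net = εσA(T⁴ − T₀⁴) = 0.192×5.670×10⁻⁸×8.30×10⁻⁴×(556.8⁴ − 284.1⁴).
T⁴ − T₀⁴ = 9.61163×10¹⁰ − 6.51456×10⁹ = 8.96017×10¹⁰ K⁴, so P_net = 0.810 W.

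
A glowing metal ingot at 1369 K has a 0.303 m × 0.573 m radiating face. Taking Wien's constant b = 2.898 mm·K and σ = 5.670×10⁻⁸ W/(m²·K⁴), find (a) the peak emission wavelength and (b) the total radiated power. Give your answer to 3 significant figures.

(a) λ_max = b/T = 2.898×10⁻³/1369 = 2.117×10⁻⁶ m = 2.12×10³ nm.
Area A = 0.303 × 0.573 = 0.173619 m².
(b) P = σAT⁴ = 5.670×10⁻⁸×0.173619×(1369)⁴ = 3.46×10⁴ W.

λ_max ≈ 2.12×10³ nm; P ≈ 3.46×10⁴ W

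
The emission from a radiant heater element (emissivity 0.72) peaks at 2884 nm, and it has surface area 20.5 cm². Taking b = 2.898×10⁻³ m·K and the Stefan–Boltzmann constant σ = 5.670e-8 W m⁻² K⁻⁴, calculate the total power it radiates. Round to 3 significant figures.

Wien's law: T = b/λ_max = 2.898×10⁻³/2.884×10⁻⁶ = 1004.85 K.
Area A = 20.5 cm² = 2.05×10⁻³ m².
Then P = εσAT⁴ = 0.72×5.670×10⁻⁸×2.05×10⁻³×(1004.85)⁴ = 85.3 W.

P ≈ 85.3 W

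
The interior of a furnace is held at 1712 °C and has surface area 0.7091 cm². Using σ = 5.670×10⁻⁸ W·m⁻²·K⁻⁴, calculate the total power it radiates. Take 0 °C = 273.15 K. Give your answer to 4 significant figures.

P ≈ 62.44 W

T = 1712 °C + 273.15 = 1985.15 K.
Area A = 0.7091 cm² = 7.091×10⁻⁵ m².
P = σAT⁴ = 5.670×10⁻⁸ × 7.091×10⁻⁵ × (1985.15)⁴ = 62.44 W.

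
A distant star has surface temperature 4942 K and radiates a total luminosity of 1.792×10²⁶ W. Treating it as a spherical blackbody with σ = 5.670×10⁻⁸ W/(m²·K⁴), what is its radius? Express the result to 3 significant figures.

L = 4πR²σT⁴ ⇒ R = √(L/(4πσT⁴)).
σT⁴ = 3.38216×10⁷ W/m², so R = √(1.792×10²⁶/(4π×3.38216×10⁷)) = 6.49×10⁸ m.

R ≈ 6.49×10⁸ m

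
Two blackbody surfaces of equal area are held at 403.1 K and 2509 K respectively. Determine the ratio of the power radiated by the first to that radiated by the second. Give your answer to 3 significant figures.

With equal areas, P₁/P₂ = (T₁/T₂)⁴ = (403.1/2509)⁴ = 6.66×10⁻⁴.

P₁/P₂ ≈ 6.66×10⁻⁴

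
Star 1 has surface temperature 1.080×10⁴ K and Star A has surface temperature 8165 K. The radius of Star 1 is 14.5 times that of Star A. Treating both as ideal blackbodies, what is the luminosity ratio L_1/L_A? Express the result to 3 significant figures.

L_1/L_A ≈ 644

L ∝ R²T⁴, so L_1/L_A = (R_1/R_A)²(T_1/T_A)⁴ = (14.5)² × (1.080×10⁴/8165)⁴ = 210.25 × 3.06105 = 644.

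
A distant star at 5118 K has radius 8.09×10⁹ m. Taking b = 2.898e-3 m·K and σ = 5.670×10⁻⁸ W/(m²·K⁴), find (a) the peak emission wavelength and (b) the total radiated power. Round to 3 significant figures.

(a) λ_max = b/T = 2.898×10⁻³/5118 = 5.662×10⁻⁷ m = 566 nm.
Surface area A = 4πR² = 4π(8.09×10⁹ m)² = 8.22445×10²⁰ m².
(b) P = σAT⁴ = 5.670×10⁻⁸×8.22445×10²⁰×(5118)⁴ = 3.20×10²⁸ W.

λ_max ≈ 566 nm; P ≈ 3.20×10²⁸ W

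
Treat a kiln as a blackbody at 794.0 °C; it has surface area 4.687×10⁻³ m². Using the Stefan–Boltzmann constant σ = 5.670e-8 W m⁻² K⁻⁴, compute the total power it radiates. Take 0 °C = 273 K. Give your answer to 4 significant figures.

P ≈ 344.5 W

T = 794.0 °C + 273 = 1067.0 K.
Area A = 4.687×10⁻³ m².
P = σAT⁴ = 5.670×10⁻⁸ × 4.687×10⁻³ × (1067.0)⁴ = 344.5 W.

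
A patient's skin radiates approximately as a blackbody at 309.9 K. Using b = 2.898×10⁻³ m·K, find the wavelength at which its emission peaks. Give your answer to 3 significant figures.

λ_max ≈ 9.35 μm

Wien's displacement law: λ_max = b/T = (2.898×10⁻³ m·K)/(309.9 K) = 9.351×10⁻⁶ m.
That is 9.35 μm, in the infrared range.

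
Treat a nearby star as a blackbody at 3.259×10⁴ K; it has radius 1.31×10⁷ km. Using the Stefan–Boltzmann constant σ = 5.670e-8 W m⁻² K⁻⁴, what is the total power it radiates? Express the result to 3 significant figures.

Surface area A = 4πR² = 4π(1.31×10¹⁰ m)² = 2.15651×10²¹ m².
P = σAT⁴ = 5.670×10⁻⁸ × 2.15651×10²¹ × (3.259×10⁴)⁴ = 1.38×10³² W.

P ≈ 1.38×10³² W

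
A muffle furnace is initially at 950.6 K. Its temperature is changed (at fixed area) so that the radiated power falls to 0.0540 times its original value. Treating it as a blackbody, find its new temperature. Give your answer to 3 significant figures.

T₂ ≈ 458 K

P ∝ T⁴, so T₂/T₁ = (P₂/P₁)^(1/4) = (0.0540)^(1/4) = 0.482057.
T₂ = 950.6 × 0.482057 = 458 K.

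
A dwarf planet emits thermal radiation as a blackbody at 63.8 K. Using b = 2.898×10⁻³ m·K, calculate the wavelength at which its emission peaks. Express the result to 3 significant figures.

Wien's displacement law: λ_max = b/T = (2.898×10⁻³ m·K)/(63.8 K) = 4.542×10⁻⁵ m.
That is 45.4 μm, in the infrared range.

λ_max ≈ 45.4 μm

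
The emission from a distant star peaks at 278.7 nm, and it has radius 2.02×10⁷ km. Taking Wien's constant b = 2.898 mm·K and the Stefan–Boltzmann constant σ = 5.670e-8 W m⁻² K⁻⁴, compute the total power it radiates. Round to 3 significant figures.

P ≈ 3.40×10³⁰ W

Wien's law: T = b/λ_max = 2.898×10⁻³/2.787×10⁻⁷ = 10398.3 K.
Surface area A = 4πR² = 4π(2.02×10¹⁰ m)² = 5.12758×10²¹ m².
Then P = σAT⁴ = 5.670×10⁻⁸×5.12758×10²¹×(10398.3)⁴ = 3.40×10³⁰ W.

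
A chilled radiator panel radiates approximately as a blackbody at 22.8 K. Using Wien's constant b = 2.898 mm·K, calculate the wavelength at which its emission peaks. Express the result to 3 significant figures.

λ_max ≈ 1.27×10⁻⁴ m

Wien's displacement law: λ_max = b/T = (2.898×10⁻³ m·K)/(22.8 K) = 1.271×10⁻⁴ m.
That is 1.27×10⁻⁴ m, in the infrared range.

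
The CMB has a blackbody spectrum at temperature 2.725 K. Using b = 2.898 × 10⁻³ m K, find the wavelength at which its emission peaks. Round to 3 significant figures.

λ_max ≈ 1.06×10⁻³ m

Wien's displacement law: λ_max = b/T = (2.898×10⁻³ m·K)/(2.725 K) = 1.063×10⁻³ m.
That is 1.06×10⁻³ m, in the microwave range.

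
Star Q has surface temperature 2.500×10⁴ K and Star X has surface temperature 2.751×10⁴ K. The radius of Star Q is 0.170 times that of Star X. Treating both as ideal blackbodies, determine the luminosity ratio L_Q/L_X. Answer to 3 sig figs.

L_Q/L_X ≈ 0.0197

L ∝ R²T⁴, so L_Q/L_X = (R_Q/R_X)²(T_Q/T_X)⁴ = (0.170)² × (2.500×10⁴/2.751×10⁴)⁴ = 0.0289 × 0.682021 = 0.0197.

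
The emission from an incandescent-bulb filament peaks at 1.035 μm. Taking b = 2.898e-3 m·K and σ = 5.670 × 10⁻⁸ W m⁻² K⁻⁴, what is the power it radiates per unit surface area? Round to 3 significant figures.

Wien's law: T = b/λ_max = 2.898×10⁻³/1.035×10⁻⁶ = 2800.00 K.
Then I = σT⁴ = 5.670×10⁻⁸×(2800.00)⁴ = 3.49×10⁶ W/m².

I ≈ 3.49×10⁶ W/m²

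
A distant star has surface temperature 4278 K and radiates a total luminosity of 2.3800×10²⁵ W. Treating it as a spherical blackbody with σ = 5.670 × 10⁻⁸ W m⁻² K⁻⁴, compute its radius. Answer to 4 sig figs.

R ≈ 3.158×10⁸ m

L = 4πR²σT⁴ ⇒ R = √(L/(4πσT⁴)).
σT⁴ = 1.89909×10⁷ W/m², so R = √(2.3800×10²⁵/(4π×1.89909×10⁷)) = 3.158×10⁸ m.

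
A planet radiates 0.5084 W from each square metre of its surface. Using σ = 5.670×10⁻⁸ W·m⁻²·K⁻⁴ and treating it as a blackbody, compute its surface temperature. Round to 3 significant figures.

I = σT⁴, so T = (I/σ)^(1/4) = (0.5084/(5.670×10⁻⁸))^(1/4) = 54.7 K.

T ≈ 54.7 K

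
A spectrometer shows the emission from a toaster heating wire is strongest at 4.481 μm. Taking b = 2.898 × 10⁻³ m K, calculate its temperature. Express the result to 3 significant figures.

Wien's law gives T = b/λ_max = (2.898×10⁻³ m·K)/(4.481×10⁻⁶ m) = 647 K.

T ≈ 647 K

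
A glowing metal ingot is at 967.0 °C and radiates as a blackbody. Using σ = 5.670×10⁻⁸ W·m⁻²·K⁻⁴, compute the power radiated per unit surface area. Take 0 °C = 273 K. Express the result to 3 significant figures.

I ≈ 1.34×10⁵ W/m²

T = 967.0 °C + 273 = 1240.0 K.
Stefan–Boltzmann: I = σT⁴ = 5.670×10⁻⁸ × (1240.0)⁴ = 1.34×10⁵ W/m².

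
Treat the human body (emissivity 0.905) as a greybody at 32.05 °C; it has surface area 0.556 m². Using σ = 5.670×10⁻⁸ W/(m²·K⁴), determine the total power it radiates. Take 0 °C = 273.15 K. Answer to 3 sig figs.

P ≈ 248 W

T = 32.05 °C + 273.15 = 305.20 K.
Area A = 0.556 m².
P = εσAT⁴ = 0.905 × 5.670×10⁻⁸ × 0.556 × (305.20)⁴ = 248 W.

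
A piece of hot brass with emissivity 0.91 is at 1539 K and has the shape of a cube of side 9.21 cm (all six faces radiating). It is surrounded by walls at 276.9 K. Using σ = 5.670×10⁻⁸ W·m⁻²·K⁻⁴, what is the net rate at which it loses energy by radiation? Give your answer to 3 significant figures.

Net loss ≈ 1.47×10⁴ W

Area A = 6s² = 6×(0.0921 m)² = 0.0508945 m².
Net radiated power P_net = εσA(T⁴ − T₀⁴) = 0.91×5.670×10⁻⁸×0.0508945×(1539⁴ − 276.9⁴).
T⁴ − T₀⁴ = 5.60989×10¹² − 5.87884×10⁹ = 5.60401×10¹² K⁴, so P_net = 1.47×10⁴ W.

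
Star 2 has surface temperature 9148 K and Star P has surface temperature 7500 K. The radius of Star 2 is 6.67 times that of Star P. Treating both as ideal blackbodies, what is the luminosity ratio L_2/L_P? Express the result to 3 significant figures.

L ∝ R²T⁴, so L_2/L_P = (R_2/R_P)²(T_2/T_P)⁴ = (6.67)² × (9148/7500)⁴ = 44.4889 × 2.21340 = 98.5.

L_2/L_P ≈ 98.5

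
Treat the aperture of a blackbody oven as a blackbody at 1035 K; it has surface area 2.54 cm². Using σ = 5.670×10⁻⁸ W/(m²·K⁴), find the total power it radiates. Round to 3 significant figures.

Area A = 2.54 cm² = 2.54×10⁻⁴ m².
P = σAT⁴ = 5.670×10⁻⁸ × 2.54×10⁻⁴ × (1035)⁴ = 16.5 W.

P ≈ 16.5 W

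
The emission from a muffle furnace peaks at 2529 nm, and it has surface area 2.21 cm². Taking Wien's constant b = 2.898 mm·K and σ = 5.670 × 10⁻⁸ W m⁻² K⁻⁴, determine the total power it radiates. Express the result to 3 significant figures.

Wien's law: T = b/λ_max = 2.898×10⁻³/2.529×10⁻⁶ = 1145.91 K.
Area A = 2.21 cm² = 2.21×10⁻⁴ m².
Then P = σAT⁴ = 5.670×10⁻⁸×2.21×10⁻⁴×(1145.91)⁴ = 21.6 W.

P ≈ 21.6 W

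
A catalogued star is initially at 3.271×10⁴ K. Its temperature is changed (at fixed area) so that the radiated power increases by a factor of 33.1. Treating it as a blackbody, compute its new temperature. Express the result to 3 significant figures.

T₂ ≈ 7.85×10⁴ K

P ∝ T⁴, so T₂/T₁ = (P₂/P₁)^(1/4) = (33.1)^(1/4) = 2.39860.
T₂ = 3.271×10⁴ × 2.39860 = 7.85×10⁴ K.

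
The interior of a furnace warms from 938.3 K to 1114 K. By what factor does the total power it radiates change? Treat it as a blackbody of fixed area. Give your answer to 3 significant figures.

P ∝ T⁴, so P₂/P₁ = (T₂/T₁)⁴ = (1114/938.3)⁴ = (1.18725)⁴ = 1.99.

P₂/P₁ ≈ 1.99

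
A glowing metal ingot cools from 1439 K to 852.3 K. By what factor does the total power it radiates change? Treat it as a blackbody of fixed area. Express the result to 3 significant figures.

P ∝ T⁴, so P₂/P₁ = (T₂/T₁)⁴ = (852.3/1439)⁴ = (0.592286)⁴ = 0.123.

P₂/P₁ ≈ 0.123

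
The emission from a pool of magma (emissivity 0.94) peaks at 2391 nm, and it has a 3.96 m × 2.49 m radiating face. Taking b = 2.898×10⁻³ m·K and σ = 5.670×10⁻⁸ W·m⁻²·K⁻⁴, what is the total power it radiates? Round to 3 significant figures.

Wien's law: T = b/λ_max = 2.898×10⁻³/2.391×10⁻⁶ = 1212.05 K.
Area A = 3.96 × 2.49 = 9.8604 m².
Then P = εσAT⁴ = 0.94×5.670×10⁻⁸×9.8604×(1212.05)⁴ = 1.13×10⁶ W.

P ≈ 1.13×10⁶ W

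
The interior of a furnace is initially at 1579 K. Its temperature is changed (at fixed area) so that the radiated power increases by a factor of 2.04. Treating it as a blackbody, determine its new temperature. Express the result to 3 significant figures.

P ∝ T⁴, so T₂/T₁ = (P₂/P₁)^(1/4) = (2.04)^(1/4) = 1.19511.
T₂ = 1579 × 1.19511 = 1.89×10³ K.

T₂ ≈ 1.89×10³ K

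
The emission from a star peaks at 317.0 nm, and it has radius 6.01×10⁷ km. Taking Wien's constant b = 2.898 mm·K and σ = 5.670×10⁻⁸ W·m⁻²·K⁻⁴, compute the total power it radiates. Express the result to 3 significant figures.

Wien's law: T = b/λ_max = 2.898×10⁻³/3.170×10⁻⁷ = 9141.96 K.
Surface area A = 4πR² = 4π(6.01×10¹⁰ m)² = 4.53899×10²² m².
Then P = σAT⁴ = 5.670×10⁻⁸×4.53899×10²²×(9141.96)⁴ = 1.80×10³¹ W.

P ≈ 1.80×10³¹ W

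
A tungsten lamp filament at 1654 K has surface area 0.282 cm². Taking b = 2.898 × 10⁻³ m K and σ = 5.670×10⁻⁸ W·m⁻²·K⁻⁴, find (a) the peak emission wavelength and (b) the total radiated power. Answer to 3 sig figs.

λ_max ≈ 1.75 μm; P ≈ 12.0 W

(a) λ_max = b/T = 2.898×10⁻³/1654 = 1.752×10⁻⁶ m = 1.75 μm.
Area A = 0.282 cm² = 2.82×10⁻⁵ m².
(b) P = σAT⁴ = 5.670×10⁻⁸×2.82×10⁻⁵×(1654)⁴ = 12.0 W.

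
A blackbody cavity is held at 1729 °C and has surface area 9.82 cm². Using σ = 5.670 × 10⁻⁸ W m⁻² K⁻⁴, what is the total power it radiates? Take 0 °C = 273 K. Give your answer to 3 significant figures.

P ≈ 894 W

T = 1729 °C + 273 = 2002 K.
Area A = 9.82 cm² = 9.82×10⁻⁴ m².
P = σAT⁴ = 5.670×10⁻⁸ × 9.82×10⁻⁴ × (2002)⁴ = 894 W.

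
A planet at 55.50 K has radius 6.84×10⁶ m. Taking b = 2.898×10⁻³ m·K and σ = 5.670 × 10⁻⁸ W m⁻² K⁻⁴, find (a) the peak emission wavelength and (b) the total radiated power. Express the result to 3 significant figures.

(a) λ_max = b/T = 2.898×10⁻³/55.50 = 5.222×10⁻⁵ m = 52.2 μm.
Surface area A = 4πR² = 4π(6.84×10⁶ m)² = 5.87925×10¹⁴ m².
(b) P = σAT⁴ = 5.670×10⁻⁸×5.87925×10¹⁴×(55.50)⁴ = 3.16×10¹⁴ W.

λ_max ≈ 52.2 μm; P ≈ 3.16×10¹⁴ W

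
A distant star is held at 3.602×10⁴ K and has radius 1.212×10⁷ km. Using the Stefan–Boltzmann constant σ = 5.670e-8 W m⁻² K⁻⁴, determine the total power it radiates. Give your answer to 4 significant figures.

P ≈ 1.762×10³² W

Surface area A = 4πR² = 4π(1.212×10¹⁰ m)² = 1.84593×10²¹ m².
P = σAT⁴ = 5.670×10⁻⁸ × 1.84593×10²¹ × (3.602×10⁴)⁴ = 1.762×10³² W.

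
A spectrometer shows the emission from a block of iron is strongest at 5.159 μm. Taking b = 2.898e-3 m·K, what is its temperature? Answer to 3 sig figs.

Wien's law gives T = b/λ_max = (2.898×10⁻³ m·K)/(5.159×10⁻⁶ m) = 562 K.

T ≈ 562 K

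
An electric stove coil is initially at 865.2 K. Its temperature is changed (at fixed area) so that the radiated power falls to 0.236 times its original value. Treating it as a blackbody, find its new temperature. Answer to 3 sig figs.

T₂ ≈ 603 K

P ∝ T⁴, so T₂/T₁ = (P₂/P₁)^(1/4) = (0.236)^(1/4) = 0.696992.
T₂ = 865.2 × 0.696992 = 603 K.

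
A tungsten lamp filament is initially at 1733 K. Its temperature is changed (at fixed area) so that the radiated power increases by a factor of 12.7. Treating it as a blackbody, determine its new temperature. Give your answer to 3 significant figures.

P ∝ T⁴, so T₂/T₁ = (P₂/P₁)^(1/4) = (12.7)^(1/4) = 1.88778.
T₂ = 1733 × 1.88778 = 3.27×10³ K.

T₂ ≈ 3.27×10³ K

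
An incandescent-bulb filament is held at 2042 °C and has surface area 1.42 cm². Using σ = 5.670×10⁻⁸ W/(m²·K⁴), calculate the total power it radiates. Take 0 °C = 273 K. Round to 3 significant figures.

T = 2042 °C + 273 = 2315 K.
Area A = 1.42 cm² = 1.42×10⁻⁴ m².
P = σAT⁴ = 5.670×10⁻⁸ × 1.42×10⁻⁴ × (2315)⁴ = 231 W.

P ≈ 231 W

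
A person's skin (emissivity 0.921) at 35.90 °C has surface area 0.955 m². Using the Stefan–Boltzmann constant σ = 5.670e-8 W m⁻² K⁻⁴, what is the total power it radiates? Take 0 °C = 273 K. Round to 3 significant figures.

P ≈ 454 W

T = 35.90 °C + 273 = 308.90 K.
Area A = 0.955 m².
P = εσAT⁴ = 0.921 × 5.670×10⁻⁸ × 0.955 × (308.90)⁴ = 454 W.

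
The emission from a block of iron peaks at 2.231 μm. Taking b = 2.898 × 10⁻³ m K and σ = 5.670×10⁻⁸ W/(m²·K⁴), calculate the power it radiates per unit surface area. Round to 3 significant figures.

I ≈ 1.61×10⁵ W/m²

Wien's law: T = b/λ_max = 2.898×10⁻³/2.231×10⁻⁶ = 1298.97 K.
Then I = σT⁴ = 5.670×10⁻⁸×(1298.97)⁴ = 1.61×10⁵ W/m².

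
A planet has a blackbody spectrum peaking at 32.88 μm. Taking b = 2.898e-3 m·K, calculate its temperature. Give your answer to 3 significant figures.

Wien's law gives T = b/λ_max = (2.898×10⁻³ m·K)/(3.288×10⁻⁵ m) = 88.1 K.

T ≈ 88.1 K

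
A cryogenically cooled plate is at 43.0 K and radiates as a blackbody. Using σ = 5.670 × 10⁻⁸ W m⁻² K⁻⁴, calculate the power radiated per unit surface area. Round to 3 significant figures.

Stefan–Boltzmann: I = σT⁴ = 5.670×10⁻⁸ × (43.0)⁴ = 0.194 W/m².

I ≈ 0.194 W/m²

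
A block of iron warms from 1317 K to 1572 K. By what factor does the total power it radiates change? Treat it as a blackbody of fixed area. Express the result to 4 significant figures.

P₂/P₁ ≈ 2.030

P ∝ T⁴, so P₂/P₁ = (T₂/T₁)⁴ = (1572/1317)⁴ = (1.19362)⁴ = 2.030.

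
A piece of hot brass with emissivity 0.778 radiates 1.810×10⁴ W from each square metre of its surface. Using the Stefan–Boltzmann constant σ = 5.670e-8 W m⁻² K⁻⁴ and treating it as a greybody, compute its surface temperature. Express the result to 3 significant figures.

T ≈ 800 K

I = εσT⁴, so T = (I/εσ)^(1/4) = (1.810×10⁴/(0.778×5.670×10⁻⁸))^(1/4) = 800 K.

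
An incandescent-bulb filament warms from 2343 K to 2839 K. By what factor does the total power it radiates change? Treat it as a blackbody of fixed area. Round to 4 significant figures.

P ∝ T⁴, so P₂/P₁ = (T₂/T₁)⁴ = (2839/2343)⁴ = (1.21169)⁴ = 2.156.

P₂/P₁ ≈ 2.156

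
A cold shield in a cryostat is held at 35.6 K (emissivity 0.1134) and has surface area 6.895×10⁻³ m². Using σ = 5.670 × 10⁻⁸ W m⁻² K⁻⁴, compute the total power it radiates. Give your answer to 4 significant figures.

Area A = 6.895×10⁻³ m².
P = εσAT⁴ = 0.1134 × 5.670×10⁻⁸ × 6.895×10⁻³ × (35.6)⁴ = 7.121×10⁻⁵ W.

P ≈ 7.121×10⁻⁵ W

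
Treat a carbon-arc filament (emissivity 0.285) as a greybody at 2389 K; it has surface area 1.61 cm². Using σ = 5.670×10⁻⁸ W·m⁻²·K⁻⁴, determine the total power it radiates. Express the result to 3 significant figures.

P ≈ 84.7 W

Area A = 1.61 cm² = 1.61×10⁻⁴ m².
P = εσAT⁴ = 0.285 × 5.670×10⁻⁸ × 1.61×10⁻⁴ × (2389)⁴ = 84.7 W.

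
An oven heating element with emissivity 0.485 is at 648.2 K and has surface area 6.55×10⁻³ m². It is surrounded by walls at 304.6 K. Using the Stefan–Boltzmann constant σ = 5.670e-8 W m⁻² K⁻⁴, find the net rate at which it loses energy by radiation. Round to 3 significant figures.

Area A = 6.55×10⁻³ m².
Net radiated power P_net = εσA(T⁴ − T₀⁴) = 0.485×5.670×10⁻⁸×6.55×10⁻³×(648.2⁴ − 304.6⁴).
T⁴ − T₀⁴ = 1.76537×10¹¹ − 8.60834×10⁹ = 1.67929×10¹¹ K⁴, so P_net = 30.2 W.

Net loss ≈ 30.2 W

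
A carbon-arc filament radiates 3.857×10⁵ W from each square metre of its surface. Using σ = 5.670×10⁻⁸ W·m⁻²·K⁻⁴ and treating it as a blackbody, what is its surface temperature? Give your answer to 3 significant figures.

T ≈ 1.61×10³ K

I = σT⁴, so T = (I/σ)^(1/4) = (3.857×10⁵/(5.670×10⁻⁸))^(1/4) = 1.61×10³ K.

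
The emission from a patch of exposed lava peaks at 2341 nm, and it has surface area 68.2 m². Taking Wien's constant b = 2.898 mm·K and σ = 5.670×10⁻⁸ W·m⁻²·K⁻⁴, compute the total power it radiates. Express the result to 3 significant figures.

Wien's law: T = b/λ_max = 2.898×10⁻³/2.341×10⁻⁶ = 1237.93 K.
Area A = 68.2 m².
Then P = σAT⁴ = 5.670×10⁻⁸×68.2×(1237.93)⁴ = 9.08×10⁶ W.

P ≈ 9.08×10⁶ W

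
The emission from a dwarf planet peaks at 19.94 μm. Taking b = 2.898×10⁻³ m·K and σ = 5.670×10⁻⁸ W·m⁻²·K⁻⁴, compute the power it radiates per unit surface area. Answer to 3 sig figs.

I ≈ 25.3 W/m²

Wien's law: T = b/λ_max = 2.898×10⁻³/1.994×10⁻⁵ = 145.336 K.
Then I = σT⁴ = 5.670×10⁻⁸×(145.336)⁴ = 25.3 W/m².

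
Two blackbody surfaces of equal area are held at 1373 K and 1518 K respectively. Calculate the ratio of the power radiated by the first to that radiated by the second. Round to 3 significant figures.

With equal areas, P₁/P₂ = (T₁/T₂)⁴ = (1373/1518)⁴ = 0.669.

P₁/P₂ ≈ 0.669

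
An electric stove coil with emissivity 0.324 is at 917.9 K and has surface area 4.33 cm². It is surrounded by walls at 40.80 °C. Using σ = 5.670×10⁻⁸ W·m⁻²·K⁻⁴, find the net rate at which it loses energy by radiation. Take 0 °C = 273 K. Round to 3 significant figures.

Net loss ≈ 5.57 W

Surroundings: T = 40.80 °C + 273 = 313.80 K.
Area A = 4.33 cm² = 4.33×10⁻⁴ m².
Net radiated power P_net = εσA(T⁴ − T₀⁴) = 0.324×5.670×10⁻⁸×4.33×10⁻⁴×(917.9⁴ − 313.80⁴).
T⁴ − T₀⁴ = 7.09874×10¹¹ − 9.69643×10⁹ = 7.00178×10¹¹ K⁴, so P_net = 5.57 W.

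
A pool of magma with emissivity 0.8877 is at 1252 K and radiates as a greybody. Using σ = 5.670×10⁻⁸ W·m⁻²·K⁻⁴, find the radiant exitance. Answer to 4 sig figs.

Stefan–Boltzmann: I = εσT⁴ = 0.8877 × 5.670×10⁻⁸ × (1252)⁴ = 1.237×10⁵ W/m².

I ≈ 1.237×10⁵ W/m²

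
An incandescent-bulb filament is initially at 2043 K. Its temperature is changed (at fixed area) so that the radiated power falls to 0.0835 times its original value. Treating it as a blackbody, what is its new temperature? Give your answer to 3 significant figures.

P ∝ T⁴, so T₂/T₁ = (P₂/P₁)^(1/4) = (0.0835)^(1/4) = 0.537553.
T₂ = 2043 × 0.537553 = 1.10×10³ K.

T₂ ≈ 1.10×10³ K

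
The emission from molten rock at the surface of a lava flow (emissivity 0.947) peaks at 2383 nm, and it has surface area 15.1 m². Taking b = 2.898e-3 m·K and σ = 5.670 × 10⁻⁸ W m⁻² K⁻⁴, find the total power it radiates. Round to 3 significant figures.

Wien's law: T = b/λ_max = 2.898×10⁻³/2.383×10⁻⁶ = 1216.11 K.
Area A = 15.1 m².
Then P = εσAT⁴ = 0.947×5.670×10⁻⁸×15.1×(1216.11)⁴ = 1.77×10⁶ W.

P ≈ 1.77×10⁶ W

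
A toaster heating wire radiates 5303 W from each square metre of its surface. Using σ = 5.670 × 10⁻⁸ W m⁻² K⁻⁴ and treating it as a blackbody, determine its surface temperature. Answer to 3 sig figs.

T ≈ 553 K

I = σT⁴, so T = (I/σ)^(1/4) = (5303/(5.670×10⁻⁸))^(1/4) = 553 K.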